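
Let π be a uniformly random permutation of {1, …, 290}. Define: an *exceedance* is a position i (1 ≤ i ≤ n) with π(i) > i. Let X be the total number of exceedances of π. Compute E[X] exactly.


Write X = Σ_{i=1}^{290} X_i, where X_i = 1_{π(i) > i}.
For each fixed i, π(i) is uniform over {1, …, 290} (marginal of a uniform permutation), so P[π(i) > i] = (n − i)/n. Summing: Σ_{i=1}^{290} (n − i)/n = (0 + 1 + … + 289)/290 = 290(290 − 1)/(2·290) = (290 − 1)/2.
Hence E[X] = Σ_{i=1}^{290} (290 − i)/290 = 289/2 ≈ 144.5000.

E[X] = 289/2 = 144.5000.


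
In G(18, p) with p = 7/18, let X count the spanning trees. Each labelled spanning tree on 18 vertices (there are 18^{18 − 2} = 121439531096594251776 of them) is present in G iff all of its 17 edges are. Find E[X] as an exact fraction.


K_18 has 18^{18 − 2} = 121439531096594251776 labelled spanning trees.
For each such spanning tree H, let X_H = 1 if all 17 edges of H are present in G. Then P[X_H = 1] = p^{17} = (7/18)^{17} = 232630513987207/2185911559738696531968.
By linearity: E[X] = Σ_H E[X_H] = 121439531096594251776 · p^{17} = 121439531096594251776 · 232630513987207/2185911559738696531968 = 232630513987207/18.
Numerically: E[X] ≈ 1.292e+13.

E[X] = 121439531096594251776 · (7/18)^{17} = 232630513987207/18 ≈ 1.292e+13.


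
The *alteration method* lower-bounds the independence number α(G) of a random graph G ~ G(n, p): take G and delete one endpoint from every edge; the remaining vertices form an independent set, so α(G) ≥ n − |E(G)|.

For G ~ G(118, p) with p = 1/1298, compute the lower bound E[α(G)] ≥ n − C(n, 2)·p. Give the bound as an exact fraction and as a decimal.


E[|E(G)|] = C(118, 2)·p = 6903 · (1/1298) = 117/22.
E[α(G)] ≥ n − E[|E(G)|] = 118 − 117/22 = 2479/22.
Numerically: ≈ 112.68182.
(This is only a lower bound; the true E[α(G)] may be larger.)

E[α(G)] ≥ 2479/22 ≈ 112.68182.


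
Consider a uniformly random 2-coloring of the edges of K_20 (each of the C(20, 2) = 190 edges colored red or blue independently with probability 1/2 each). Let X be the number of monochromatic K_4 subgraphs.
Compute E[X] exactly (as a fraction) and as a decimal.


Let X = Σ_S X_S over the C(20, 4) = 4845 subsets S of size 4, where X_S = 1 if the K_4 on S is monochromatic.
For a fixed S, the K_4 on S has C(4, 2) = 6 edges. P[all 6 edges red] = (1/2)^6, and likewise for blue, so P[monochromatic] = 2·(1/2)^6 = 2^{1 − 6} = 1/32.
By linearity: E[X] = C(20, 4) · 2^{1 − 6} = 4845 · 1/32 = 4845/32.
Numerically: E[X] ≈ 151.406.

E[X] = C(20,4)·2^(1−C(4,2)) = 4845/32 ≈ 151.406.


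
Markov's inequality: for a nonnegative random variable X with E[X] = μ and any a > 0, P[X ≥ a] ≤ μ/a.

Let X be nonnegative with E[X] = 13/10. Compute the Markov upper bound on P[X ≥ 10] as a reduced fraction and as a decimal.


μ = E[X] = 13/10, a = 10.
Markov: P[X ≥ 10] ≤ μ/a = (13/10)/10 = 13/100.
Numerically: ≈ 0.130000.
(Since a = 10 > μ = 1.300000, the bound 13/100 is < 1 and informative.)

P[X ≥ 10] ≤ 13/100 ≈ 0.130000.


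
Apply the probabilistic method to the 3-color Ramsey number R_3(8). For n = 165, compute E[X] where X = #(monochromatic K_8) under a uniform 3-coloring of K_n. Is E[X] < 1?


E[X] = C(165, 8) · 3^{1 − 28} = 11468588169060 · 3^{−27} = 11468588169060/7625597484987.
As a reduced fraction: E[X] = 141587508260/94143178827 ≈ 1.504.
Is E[X] < 1? NO.
Since E[X] ≥ 1, the first-moment bound is inconclusive at n = 165; it does NOT by itself certify R_3(8) > 165.

E[X] = 141587508260/94143178827 ≈ 1.504; E[X] ≥ 1; first-moment method inconclusive here.


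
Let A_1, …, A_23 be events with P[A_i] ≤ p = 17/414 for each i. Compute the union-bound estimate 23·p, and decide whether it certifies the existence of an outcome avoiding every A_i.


Union bound: P[∪_{i=1}^{23} A_i] ≤ Σ_i P[A_i] ≤ 23·p = 23·(17/414) = 17/18.
Numerically: 17/18 ≈ 0.944.
Is 17/18 < 1? YES.
Since P[∪ A_i] ≤ 17/18 < 1, the complement has P[∩ A_i^c] ≥ 1 − 17/18 = 1/18 > 0, so some outcome avoids every A_i.

23·p = 17/18 ≈ 0.944; existence CERTIFIED by the union bound.


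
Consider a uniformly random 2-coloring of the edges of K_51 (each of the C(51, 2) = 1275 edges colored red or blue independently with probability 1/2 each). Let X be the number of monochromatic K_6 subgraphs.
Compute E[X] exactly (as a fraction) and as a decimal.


Let X = Σ_S X_S over the C(51, 6) = 18009460 subsets S of size 6, where X_S = 1 if the K_6 on S is monochromatic.
For a fixed S, the K_6 on S has C(6, 2) = 15 edges. P[all 15 edges red] = (1/2)^15, and likewise for blue, so P[monochromatic] = 2·(1/2)^15 = 2^{1 − 15} = 1/16384.
Summing: E[X] = C(51, 6) · 2^{1 − 15} = 18009460 · 1/16384 = 4502365/4096.
Numerically: E[X] ≈ 1099.21021.

E[X] = C(51,6)·2^(1−C(6,2)) = 4502365/4096 ≈ 1099.21021.


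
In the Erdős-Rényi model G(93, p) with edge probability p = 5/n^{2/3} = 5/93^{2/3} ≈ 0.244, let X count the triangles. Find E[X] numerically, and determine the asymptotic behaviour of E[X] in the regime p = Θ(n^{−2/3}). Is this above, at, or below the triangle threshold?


Number of potential triangles: C(93, 3) = 129766.
Each occurs with probability p³ ≈ (0.244)³ ≈ 1.44525e-02.
By linearity: E[X] = C(93, 3)·p³ ≈ 129766 · 1.44525e-02 ≈ 1875.448.
Since α = 2/3 < 1, p = c/n^{2/3} ≫ 1/n is above the triangle threshold p ~ 1/n. Asymptotically E[X] ~ (c³/6)·n^{3(1−α)} = (5³/6)·n^{1} → ∞; triangles are abundant w.h.p.

E[X] ≈ 1875.448; in regime p = Θ(1/n^{2/3}) E[X] diverges (above the triangle threshold p ~ 1/n).


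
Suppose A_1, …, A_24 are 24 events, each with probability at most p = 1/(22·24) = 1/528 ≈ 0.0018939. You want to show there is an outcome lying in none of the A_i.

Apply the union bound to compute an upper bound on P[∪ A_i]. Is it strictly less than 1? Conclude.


Union bound: P[∪_{i=1}^{24} A_i] ≤ Σ_i P[A_i] ≤ 24·p = 24·(1/528) = 1/22.
Numerically: 1/22 ≈ 0.0454545.
Is 1/22 < 1? YES.
Since P[∪ A_i] ≤ 1/22 < 1, the complement has P[∩ A_i^c] ≥ 1 − 1/22 = 21/22 > 0, so some outcome avoids every A_i.

24·p = 1/22 ≈ 0.0454545; existence CERTIFIED by the union bound.


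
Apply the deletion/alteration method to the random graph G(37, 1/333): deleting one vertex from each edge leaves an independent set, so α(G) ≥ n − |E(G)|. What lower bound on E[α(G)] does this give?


E[|E(G)|] = C(37, 2)·p = 666 · (1/333) = 2.
E[α(G)] ≥ n − E[|E(G)|] = 37 − 2 = 35.
Numerically: ≈ 35.000000.
(This is only a lower bound; the true E[α(G)] may be larger.)

E[α(G)] ≥ 35 ≈ 35.000000.


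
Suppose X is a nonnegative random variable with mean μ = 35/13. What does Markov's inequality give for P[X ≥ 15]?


μ = E[X] = 35/13, a = 15.
Markov: P[X ≥ 15] ≤ μ/a = (35/13)/15 = 7/39.
Numerically: ≈ 0.179487.
(Since a = 15 > μ = 2.692308, the bound 7/39 is < 1 and informative.)

P[X ≥ 15] ≤ 7/39 ≈ 0.179487.


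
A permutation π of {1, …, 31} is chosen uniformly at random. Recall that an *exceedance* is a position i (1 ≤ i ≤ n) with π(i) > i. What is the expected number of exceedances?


Write X = Σ_{i=1}^{31} X_i, where X_i = 1_{π(i) > i}.
For each fixed i, π(i) is uniform over {1, …, 31} (marginal of a uniform permutation), so P[π(i) > i] = (n − i)/n. Summing: Σ_{i=1}^{31} (n − i)/n = (0 + 1 + … + 30)/31 = 31(31 − 1)/(2·31) = (31 − 1)/2.
Hence E[X] = Σ_{i=1}^{31} (31 − i)/31 = 15 ≈ 15.00000.

E[X] = 15 = 15.00000.


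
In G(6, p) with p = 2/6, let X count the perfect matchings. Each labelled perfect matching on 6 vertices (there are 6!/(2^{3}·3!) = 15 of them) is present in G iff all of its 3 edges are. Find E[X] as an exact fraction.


K_6 has 6!/(2^{3}·3!) = 15 labelled perfect matchings.
For each such perfect matching H, let X_H = 1 if all 3 edges of H are present in G. Then P[X_H = 1] = p^{3} = (1/3)^{3} = 1/27.
By linearity: E[X] = Σ_H E[X_H] = 15 · p^{3} = 15 · 1/27 = 5/9.
Numerically: E[X] ≈ 0.5556.

E[X] = 15 · (1/3)^{3} = 5/9 ≈ 0.5556.


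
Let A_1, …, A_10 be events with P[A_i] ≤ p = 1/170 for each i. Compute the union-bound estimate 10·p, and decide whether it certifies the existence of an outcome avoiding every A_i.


Union bound: P[∪_{i=1}^{10} A_i] ≤ Σ_i P[A_i] ≤ 10·p = 10·(1/170) = 1/17.
Numerically: 1/17 ≈ 0.0588235.
Is 1/17 < 1? YES.
Since P[∪ A_i] ≤ 1/17 < 1, the complement has P[∩ A_i^c] ≥ 1 − 1/17 = 16/17 > 0, so some outcome avoids every A_i.

10·p = 1/17 ≈ 0.0588235; existence CERTIFIED by the union bound.


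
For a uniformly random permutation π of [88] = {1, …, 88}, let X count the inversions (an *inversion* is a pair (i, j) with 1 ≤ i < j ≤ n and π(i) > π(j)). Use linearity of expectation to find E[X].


Write X = Σ X_I over the C(88, 2) = 3828 pairs i < j, with X_I the indicator of one inversion.
There are 3828 indicators.
For each fixed pair i < j, the values π(i) and π(j) are two distinct elements of {1, …, 88} in uniformly random order; by symmetry P[π(i) > π(j)] = 1/2.
By linearity: E[X] = 3828 · (1/2) = C(88, 2) · (1/2) = 3828/2 = 1914 ≈ 1914.0000.

E[X] = 1914 = 1914.0000.


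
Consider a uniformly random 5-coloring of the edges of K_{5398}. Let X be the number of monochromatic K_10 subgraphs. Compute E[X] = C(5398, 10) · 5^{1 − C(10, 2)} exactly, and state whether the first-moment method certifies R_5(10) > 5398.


E[X] = C(5398, 10) · 5^{1 − 45} = 5740413564134635387185954535766 · 5^{−44} = 5740413564134635387185954535766/5684341886080801486968994140625.
As a reduced fraction: E[X] = 5740413564134635387185954535766/5684341886080801486968994140625 ≈ 1.0098642.
Is E[X] < 1? NO.
Since E[X] ≥ 1, the first-moment bound is inconclusive at n = 5398; it does NOT by itself certify R_5(10) > 5398.

E[X] = 5740413564134635387185954535766/5684341886080801486968994140625 ≈ 1.0098642; E[X] ≥ 1; first-moment method inconclusive here.


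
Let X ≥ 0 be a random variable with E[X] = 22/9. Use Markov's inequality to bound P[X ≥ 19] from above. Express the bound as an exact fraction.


μ = E[X] = 22/9, a = 19.
Markov: P[X ≥ 19] ≤ μ/a = (22/9)/19 = 22/171.
Numerically: ≈ 0.128655.
(Since a = 19 > μ = 2.444444, the bound 22/171 is < 1 and informative.)

P[X ≥ 19] ≤ 22/171 ≈ 0.128655.


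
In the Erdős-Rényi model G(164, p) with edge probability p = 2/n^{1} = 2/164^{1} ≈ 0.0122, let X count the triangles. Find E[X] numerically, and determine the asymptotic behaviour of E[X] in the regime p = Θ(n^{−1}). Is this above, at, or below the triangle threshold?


Number of potential triangles: C(164, 3) = 721764.
Each occurs with probability p³ ≈ (0.0122)³ ≈ 1.813671e-06.
By linearity: E[X] = C(164, 3)·p³ ≈ 721764 · 1.813671e-06 ≈ 1.3090.
Here α = 1, so p = 2/n is exactly at the triangle threshold p ~ 1/n. Asymptotically E[X] → c³/6 = 2³/6 = 4/3 ≈ 1.3333, a bounded constant. In this regime the triangle count is asymptotically Poisson(c³/6).

E[X] ≈ 1.3090; in regime p = Θ(1/n^{1}) E[X] stays bounded (at the triangle threshold p ~ 1/n).


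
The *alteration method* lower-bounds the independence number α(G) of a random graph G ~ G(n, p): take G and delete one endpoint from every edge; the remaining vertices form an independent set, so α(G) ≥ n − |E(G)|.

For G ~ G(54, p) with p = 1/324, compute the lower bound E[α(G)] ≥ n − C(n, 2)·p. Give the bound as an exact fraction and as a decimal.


E[|E(G)|] = C(54, 2)·p = 1431 · (1/324) = 53/12.
E[α(G)] ≥ n − E[|E(G)|] = 54 − 53/12 = 595/12.
Numerically: ≈ 49.5833.
(This is only a lower bound; the true E[α(G)] may be larger.)

E[α(G)] ≥ 595/12 ≈ 49.5833.


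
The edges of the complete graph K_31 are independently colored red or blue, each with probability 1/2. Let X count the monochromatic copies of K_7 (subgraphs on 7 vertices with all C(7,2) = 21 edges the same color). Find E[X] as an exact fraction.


Let X = Σ_S X_S over the C(31, 7) = 2629575 subsets S of size 7, where X_S = 1 if the K_7 on S is monochromatic.
For a fixed S, the K_7 on S has C(7, 2) = 21 edges. P[all 21 edges red] = (1/2)^21, and likewise for blue, so P[monochromatic] = 2·(1/2)^21 = 2^{1 − 21} = 1/1048576.
Summing: E[X] = C(31, 7) · 2^{1 − 21} = 2629575 · 1/1048576 = 2629575/1048576.
Numerically: E[X] ≈ 2.507758.

E[X] = C(31,7)·2^(1−C(7,2)) = 2629575/1048576 ≈ 2.507758.


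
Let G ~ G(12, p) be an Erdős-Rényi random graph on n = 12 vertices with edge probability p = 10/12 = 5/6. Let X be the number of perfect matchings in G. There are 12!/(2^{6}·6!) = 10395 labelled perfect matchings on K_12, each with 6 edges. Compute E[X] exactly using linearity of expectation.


K_12 has 12!/(2^{6}·6!) = 10395 labelled perfect matchings.
For each such perfect matching H, let X_H = 1 if all 6 edges of H are present in G. Then P[X_H = 1] = p^{6} = (5/6)^{6} = 15625/46656.
By linearity: E[X] = Σ_H E[X_H] = 10395 · p^{6} = 10395 · 15625/46656 = 6015625/1728.
Numerically: E[X] ≈ 3481.3.

E[X] = 10395 · (5/6)^{6} = 6015625/1728 ≈ 3481.3.


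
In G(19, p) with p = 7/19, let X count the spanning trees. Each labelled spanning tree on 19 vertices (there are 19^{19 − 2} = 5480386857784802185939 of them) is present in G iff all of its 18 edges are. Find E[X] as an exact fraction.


K_19 has 19^{19 − 2} = 5480386857784802185939 labelled spanning trees.
For each such spanning tree H, let X_H = 1 if all 18 edges of H are present in G. Then P[X_H = 1] = p^{18} = (7/19)^{18} = 1628413597910449/104127350297911241532841.
By linearity of expectation: E[X] = Σ_H E[X_H] = 5480386857784802185939 · p^{18} = 5480386857784802185939 · 1628413597910449/104127350297911241532841 = 1628413597910449/19.
Numerically: E[X] ≈ 8.5706e+13.

E[X] = 5480386857784802185939 · (7/19)^{18} = 1628413597910449/19 ≈ 8.5706e+13.


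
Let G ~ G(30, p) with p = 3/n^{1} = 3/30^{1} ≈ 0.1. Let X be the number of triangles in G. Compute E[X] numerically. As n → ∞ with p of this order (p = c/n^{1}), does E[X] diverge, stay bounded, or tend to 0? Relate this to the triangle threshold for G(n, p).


Number of potential triangles: C(30, 3) = 4060.
Each occurs with probability p³ ≈ (0.1)³ ≈ 1.000000e-03.
By linearity: E[X] = C(30, 3)·p³ ≈ 4060 · 1.000000e-03 ≈ 4.0600.
Here α = 1, so p = 3/n is exactly at the triangle threshold p ~ 1/n. Asymptotically E[X] → c³/6 = 3³/6 = 9/2 ≈ 4.5000, a bounded constant. In this regime the triangle count is asymptotically Poisson(c³/6).

E[X] ≈ 4.0600; in regime p = Θ(1/n^{1}) E[X] stays bounded (at the triangle threshold p ~ 1/n).


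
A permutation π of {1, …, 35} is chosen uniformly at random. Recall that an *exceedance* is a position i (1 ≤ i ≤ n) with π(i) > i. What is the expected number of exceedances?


Write X = Σ_{i=1}^{35} X_i, where X_i = 1_{π(i) > i}.
For each fixed i, π(i) is uniform over {1, …, 35} (marginal of a uniform permutation), so P[π(i) > i] = (n − i)/n. Summing: Σ_{i=1}^{35} (n − i)/n = (0 + 1 + … + 34)/35 = 35(35 − 1)/(2·35) = (35 − 1)/2.
Hence E[X] = Σ_{i=1}^{35} (35 − i)/35 = 17 ≈ 17.000.

E[X] = 17 = 17.000.


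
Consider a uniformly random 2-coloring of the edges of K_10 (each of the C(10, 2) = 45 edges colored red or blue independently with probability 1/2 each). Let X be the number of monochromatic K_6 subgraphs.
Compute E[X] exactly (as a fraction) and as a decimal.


Let X = Σ_S X_S over the C(10, 6) = 210 subsets S of size 6, where X_S = 1 if the K_6 on S is monochromatic.
For a fixed S, the K_6 on S has C(6, 2) = 15 edges. P[all 15 edges red] = (1/2)^15, and likewise for blue, so P[monochromatic] = 2·(1/2)^15 = 2^{1 − 15} = 1/16384.
By linearity of expectation: E[X] = C(10, 6) · 2^{1 − 15} = 210 · 1/16384 = 105/8192.
Numerically: E[X] ≈ 0.01282.

E[X] = C(10,6)·2^(1−C(6,2)) = 105/8192 ≈ 0.01282.


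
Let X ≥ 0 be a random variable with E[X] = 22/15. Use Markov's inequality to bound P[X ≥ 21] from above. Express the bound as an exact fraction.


μ = E[X] = 22/15, a = 21.
Markov: P[X ≥ 21] ≤ μ/a = (22/15)/21 = 22/315.
Numerically: ≈ 0.069841.
(Since a = 21 > μ = 1.466667, the bound 22/315 is < 1 and informative.)

P[X ≥ 21] ≤ 22/315 ≈ 0.069841.


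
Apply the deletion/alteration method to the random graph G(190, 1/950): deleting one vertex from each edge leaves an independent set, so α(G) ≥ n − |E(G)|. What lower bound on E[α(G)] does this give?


E[|E(G)|] = C(190, 2)·p = 17955 · (1/950) = 189/10.
E[α(G)] ≥ n − E[|E(G)|] = 190 − 189/10 = 1711/10.
Numerically: ≈ 171.100.
(This is only a lower bound; the true E[α(G)] may be larger.)

E[α(G)] ≥ 1711/10 ≈ 171.100.


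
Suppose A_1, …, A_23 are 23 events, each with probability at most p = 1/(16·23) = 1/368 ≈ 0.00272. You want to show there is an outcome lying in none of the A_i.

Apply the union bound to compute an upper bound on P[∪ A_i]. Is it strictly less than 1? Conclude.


Union bound: P[∪_{i=1}^{23} A_i] ≤ Σ_i P[A_i] ≤ 23·p = 23·(1/368) = 1/16.
Numerically: 1/16 ≈ 0.06250.
Is 1/16 < 1? YES.
Since P[∪ A_i] ≤ 1/16 < 1, the complement has P[∩ A_i^c] ≥ 1 − 1/16 = 15/16 > 0, so some outcome avoids every A_i.

23·p = 1/16 ≈ 0.06250; existence CERTIFIED by the union bound.


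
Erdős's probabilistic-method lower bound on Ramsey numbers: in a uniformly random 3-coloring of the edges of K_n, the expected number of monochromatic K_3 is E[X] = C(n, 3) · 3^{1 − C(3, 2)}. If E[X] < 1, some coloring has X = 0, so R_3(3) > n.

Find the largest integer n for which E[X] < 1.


We need C(n, 3) · 3^{1 − 3} < 1, i.e. C(n, 3) < 3^{3 − 1} = 9.
Check values of n near the boundary:
  n = 3: C(3, 3) = 1; 1 < 9? YES
  n = 4: C(4, 3) = 4; 4 < 9? YES
  n = 5: C(5, 3) = 10; 10 < 9? NO
The largest n with C(n, 3) < 9 is n = 4 (where E[X] = 4/9 ≈ 0.4444). Hence R_3(3) > 4, i.e. R_3(3) ≥ 5.

Largest n = 4; hence R_3(3) > 4.


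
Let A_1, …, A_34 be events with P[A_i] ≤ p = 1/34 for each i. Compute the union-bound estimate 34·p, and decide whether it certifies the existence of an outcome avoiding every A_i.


Union bound: P[∪_{i=1}^{34} A_i] ≤ Σ_i P[A_i] ≤ 34·p = 34·(1/34) = 1.
Numerically: 1 ≈ 1.000.
Is 1 < 1? NO.
Since the bound 1 is ≥ 1, the union bound is uninformative here; it does NOT by itself certify existence.

34·p = 1 ≈ 1.000; existence NOT certified by the union bound.


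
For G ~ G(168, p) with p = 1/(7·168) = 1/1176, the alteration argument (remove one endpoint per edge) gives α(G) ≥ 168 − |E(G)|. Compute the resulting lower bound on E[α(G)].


E[|E(G)|] = C(168, 2)·p = 14028 · (1/1176) = 167/14.
E[α(G)] ≥ n − E[|E(G)|] = 168 − 167/14 = 2185/14.
Numerically: ≈ 156.071.
(This is only a lower bound; the true E[α(G)] may be larger.)

E[α(G)] ≥ 2185/14 ≈ 156.071.


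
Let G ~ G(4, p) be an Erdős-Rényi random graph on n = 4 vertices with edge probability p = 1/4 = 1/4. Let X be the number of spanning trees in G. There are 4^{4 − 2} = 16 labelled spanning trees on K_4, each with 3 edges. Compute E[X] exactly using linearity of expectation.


K_4 has 4^{4 − 2} = 16 labelled spanning trees.
For each such spanning tree H, let X_H = 1 if all 3 edges of H are present in G. Then P[X_H = 1] = p^{3} = (1/4)^{3} = 1/64.
Summing the indicators: E[X] = Σ_H E[X_H] = 16 · p^{3} = 16 · 1/64 = 1/4.
Numerically: E[X] ≈ 0.25.

E[X] = 16 · (1/4)^{3} = 1/4 ≈ 0.25.


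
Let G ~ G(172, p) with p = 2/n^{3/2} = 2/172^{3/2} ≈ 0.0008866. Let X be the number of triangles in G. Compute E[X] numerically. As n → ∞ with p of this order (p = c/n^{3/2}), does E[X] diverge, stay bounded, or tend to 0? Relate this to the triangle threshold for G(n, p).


Number of potential triangles: C(172, 3) = 833340.
Each occurs with probability p³ ≈ (0.0008866)³ ≈ 6.969666e-10.
By linearity: E[X] = C(172, 3)·p³ ≈ 833340 · 6.969666e-10 ≈ 0.0006.
Since α = 3/2 > 1, p = c/n^{3/2} = o(1/n) is below the triangle threshold p ~ 1/n. Asymptotically E[X] ~ (c³/6)·n^{3(1−α)} = (2³/6)·n^{-1.5} → 0, so by Markov's inequality G has no triangles w.h.p.

E[X] ≈ 0.0006; in regime p = Θ(1/n^{3/2}) E[X] tends to 0 (below the triangle threshold p ~ 1/n).


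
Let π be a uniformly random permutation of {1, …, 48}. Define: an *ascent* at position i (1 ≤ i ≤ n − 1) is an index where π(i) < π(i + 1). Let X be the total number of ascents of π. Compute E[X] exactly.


Write X = Σ X_I over i = 1, …, 47, with X_I the indicator of one ascent.
There are 47 indicators.
For each fixed i, the pair (π(i), π(i+1)) is a uniformly random ordered pair of distinct values from {1, …, 48}; by symmetry P[π(i) < π(i+1)] = 1/2.
By linearity: E[X] = 47 · (1/2) = (48 − 1) · (1/2) = 47/2 ≈ 23.50000.

E[X] = 47/2 = 23.50000.


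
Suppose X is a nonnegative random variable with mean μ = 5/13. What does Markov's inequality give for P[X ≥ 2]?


μ = E[X] = 5/13, a = 2.
Markov: P[X ≥ 2] ≤ μ/a = (5/13)/2 = 5/26.
Numerically: ≈ 0.19231.
(Since a = 2 > μ = 0.38462, the bound 5/26 is < 1 and informative.)

P[X ≥ 2] ≤ 5/26 ≈ 0.19231.


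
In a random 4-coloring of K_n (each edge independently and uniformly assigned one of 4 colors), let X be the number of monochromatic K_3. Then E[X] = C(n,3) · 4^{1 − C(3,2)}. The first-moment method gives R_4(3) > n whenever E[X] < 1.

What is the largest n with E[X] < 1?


We need C(n, 3) · 4^{1 − 3} < 1, i.e. C(n, 3) < 4^{3 − 1} = 16.
Check values of n near the boundary:
  n = 4: C(4, 3) = 4; 4 < 16? YES
  n = 5: C(5, 3) = 10; 10 < 16? YES
  n = 6: C(6, 3) = 20; 20 < 16? NO
The largest n with C(n, 3) < 16 is n = 5 (where E[X] = 5/8 ≈ 0.625000). Hence R_4(3) > 5, i.e. R_4(3) ≥ 6.

Largest n = 5; hence R_4(3) > 5.


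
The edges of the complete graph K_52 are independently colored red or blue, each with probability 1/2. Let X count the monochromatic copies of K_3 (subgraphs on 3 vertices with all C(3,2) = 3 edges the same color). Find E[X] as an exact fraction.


Let X = Σ_S X_S over the C(52, 3) = 22100 subsets S of size 3, where X_S = 1 if the K_3 on S is monochromatic.
For a fixed S, the K_3 on S has C(3, 2) = 3 edges. P[all 3 edges red] = (1/2)^3, and likewise for blue, so P[monochromatic] = 2·(1/2)^3 = 2^{1 − 3} = 1/4.
By linearity: E[X] = C(52, 3) · 2^{1 − 3} = 22100 · 1/4 = 5525.
Numerically: E[X] ≈ 5525.00000.

E[X] = C(52,3)·2^(1−C(3,2)) = 5525 ≈ 5525.00000.


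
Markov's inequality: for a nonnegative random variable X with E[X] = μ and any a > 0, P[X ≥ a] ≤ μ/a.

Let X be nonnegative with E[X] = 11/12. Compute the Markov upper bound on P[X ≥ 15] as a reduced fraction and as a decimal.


μ = E[X] = 11/12, a = 15.
Markov: P[X ≥ 15] ≤ μ/a = (11/12)/15 = 11/180.
Numerically: ≈ 0.0611.
(Since a = 15 > μ = 0.9167, the bound 11/180 is < 1 and informative.)

P[X ≥ 15] ≤ 11/180 ≈ 0.0611.


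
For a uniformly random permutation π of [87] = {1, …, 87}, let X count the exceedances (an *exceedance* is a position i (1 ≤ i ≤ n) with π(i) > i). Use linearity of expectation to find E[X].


Write X = Σ_{i=1}^{87} X_i, where X_i = 1_{π(i) > i}.
For each fixed i, π(i) is uniform over {1, …, 87} (marginal of a uniform permutation), so P[π(i) > i] = (n − i)/n. Summing: Σ_{i=1}^{87} (n − i)/n = (0 + 1 + … + 86)/87 = 87(87 − 1)/(2·87) = (87 − 1)/2.
Hence E[X] = Σ_{i=1}^{87} (87 − i)/87 = 43 ≈ 43.000.

E[X] = 43 = 43.000.


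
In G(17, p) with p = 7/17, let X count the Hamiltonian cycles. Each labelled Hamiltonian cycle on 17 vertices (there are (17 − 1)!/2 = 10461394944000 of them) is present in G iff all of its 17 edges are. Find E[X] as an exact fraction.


K_17 has (17 − 1)!/2 = 10461394944000 labelled Hamiltonian cycles.
For each such Hamiltonian cycle H, let X_H = 1 if all 17 edges of H are present in G. Then P[X_H = 1] = p^{17} = (7/17)^{17} = 232630513987207/827240261886336764177.
By linearity: E[X] = Σ_H E[X_H] = 10461394944000 · p^{17} = 10461394944000 · 232630513987207/827240261886336764177 = 2433639682845888590481408000/827240261886336764177.
Numerically: E[X] ≈ 2.942e+06.

E[X] = 10461394944000 · (7/17)^{17} = 2433639682845888590481408000/827240261886336764177 ≈ 2.942e+06.


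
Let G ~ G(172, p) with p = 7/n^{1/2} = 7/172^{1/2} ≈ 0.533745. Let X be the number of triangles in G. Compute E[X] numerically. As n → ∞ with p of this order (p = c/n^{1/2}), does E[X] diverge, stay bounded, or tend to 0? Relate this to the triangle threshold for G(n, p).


Number of potential triangles: C(172, 3) = 833340.
Each occurs with probability p³ ≈ (0.533745)³ ≈ 1.52055261e-01.
By linearity: E[X] = C(172, 3)·p³ ≈ 833340 · 1.52055261e-01 ≈ 126713.730814.
Since α = 1/2 < 1, p = c/n^{1/2} ≫ 1/n is above the triangle threshold p ~ 1/n. Asymptotically E[X] ~ (c³/6)·n^{3(1−α)} = (7³/6)·n^{1.5} → ∞; triangles are abundant w.h.p.

E[X] ≈ 126713.730814; in regime p = Θ(1/n^{1/2}) E[X] diverges (above the triangle threshold p ~ 1/n).


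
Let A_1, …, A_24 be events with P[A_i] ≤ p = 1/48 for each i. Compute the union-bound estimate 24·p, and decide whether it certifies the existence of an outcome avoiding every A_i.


Union bound: P[∪_{i=1}^{24} A_i] ≤ Σ_i P[A_i] ≤ 24·p = 24·(1/48) = 1/2.
Numerically: 1/2 ≈ 0.5000.
Is 1/2 < 1? YES.
Since P[∪ A_i] ≤ 1/2 < 1, the complement has P[∩ A_i^c] ≥ 1 − 1/2 = 1/2 > 0, so some outcome avoids every A_i.

24·p = 1/2 ≈ 0.5000; existence CERTIFIED by the union bound.


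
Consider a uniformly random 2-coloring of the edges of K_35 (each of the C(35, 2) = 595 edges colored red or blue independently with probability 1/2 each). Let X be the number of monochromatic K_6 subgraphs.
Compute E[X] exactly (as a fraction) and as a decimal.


Let X = Σ_S X_S over the C(35, 6) = 1623160 subsets S of size 6, where X_S = 1 if the K_6 on S is monochromatic.
For a fixed S, the K_6 on S has C(6, 2) = 15 edges. P[all 15 edges red] = (1/2)^15, and likewise for blue, so P[monochromatic] = 2·(1/2)^15 = 2^{1 − 15} = 1/16384.
By linearity of expectation: E[X] = C(35, 6) · 2^{1 − 15} = 1623160 · 1/16384 = 202895/2048.
Numerically: E[X] ≈ 99.069824.

E[X] = C(35,6)·2^(1−C(6,2)) = 202895/2048 ≈ 99.069824.


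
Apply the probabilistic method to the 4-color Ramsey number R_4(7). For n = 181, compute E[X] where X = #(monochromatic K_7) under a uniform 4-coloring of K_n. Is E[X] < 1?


E[X] = C(181, 7) · 4^{1 − 21} = 1122839183400 · 4^{−20} = 1122839183400/1099511627776.
As a reduced fraction: E[X] = 140354897925/137438953472 ≈ 1.0212163.
Is E[X] < 1? NO.
Since E[X] ≥ 1, the first-moment bound is inconclusive at n = 181; it does NOT by itself certify R_4(7) > 181.

E[X] = 140354897925/137438953472 ≈ 1.0212163; E[X] ≥ 1; first-moment method inconclusive here.


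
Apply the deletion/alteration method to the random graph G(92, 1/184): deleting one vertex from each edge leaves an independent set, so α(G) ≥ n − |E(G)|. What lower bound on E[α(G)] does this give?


E[|E(G)|] = C(92, 2)·p = 4186 · (1/184) = 91/4.
E[α(G)] ≥ n − E[|E(G)|] = 92 − 91/4 = 277/4.
Numerically: ≈ 69.25000.
(This is only a lower bound; the true E[α(G)] may be larger.)

E[α(G)] ≥ 277/4 ≈ 69.25000.


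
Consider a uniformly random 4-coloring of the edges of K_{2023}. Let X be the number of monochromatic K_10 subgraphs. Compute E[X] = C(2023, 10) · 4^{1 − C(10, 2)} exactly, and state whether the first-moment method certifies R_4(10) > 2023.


E[X] = C(2023, 10) · 4^{1 − 45} = 309399856285778485315440716 · 4^{−44} = 309399856285778485315440716/309485009821345068724781056.
As a reduced fraction: E[X] = 77349964071444621328860179/77371252455336267181195264 ≈ 0.9997249.
Is E[X] < 1? YES.
Since E[X] < 1, there exists a 4-coloring of K_{2023} with no monochromatic K_10; hence R_4(10) > 2023.

E[X] = 77349964071444621328860179/77371252455336267181195264 ≈ 0.9997249; E[X] < 1, so R_4(10) > 2023.


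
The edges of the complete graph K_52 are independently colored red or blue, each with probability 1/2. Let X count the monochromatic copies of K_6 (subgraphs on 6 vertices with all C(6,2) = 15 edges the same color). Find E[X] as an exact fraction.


Let X = Σ_S X_S over the C(52, 6) = 20358520 subsets S of size 6, where X_S = 1 if the K_6 on S is monochromatic.
For a fixed S, the K_6 on S has C(6, 2) = 15 edges. P[all 15 edges red] = (1/2)^15, and likewise for blue, so P[monochromatic] = 2·(1/2)^15 = 2^{1 − 15} = 1/16384.
By linearity of expectation: E[X] = C(52, 6) · 2^{1 − 15} = 20358520 · 1/16384 = 2544815/2048.
Numerically: E[X] ≈ 1242.585.

E[X] = C(52,6)·2^(1−C(6,2)) = 2544815/2048 ≈ 1242.585.


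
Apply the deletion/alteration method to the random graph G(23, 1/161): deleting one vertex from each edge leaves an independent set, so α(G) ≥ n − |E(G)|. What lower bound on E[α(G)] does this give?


E[|E(G)|] = C(23, 2)·p = 253 · (1/161) = 11/7.
E[α(G)] ≥ n − E[|E(G)|] = 23 − 11/7 = 150/7.
Numerically: ≈ 21.4286.
(This is only a lower bound; the true E[α(G)] may be larger.)

E[α(G)] ≥ 150/7 ≈ 21.4286.


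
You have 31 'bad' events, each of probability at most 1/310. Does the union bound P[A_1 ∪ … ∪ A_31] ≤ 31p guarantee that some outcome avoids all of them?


Union bound: P[∪_{i=1}^{31} A_i] ≤ Σ_i P[A_i] ≤ 31·p = 31·(1/310) = 1/10.
Numerically: 1/10 ≈ 0.100.
Is 1/10 < 1? YES.
Since P[∪ A_i] ≤ 1/10 < 1, the complement has P[∩ A_i^c] ≥ 1 − 1/10 = 9/10 > 0, so some outcome avoids every A_i.

31·p = 1/10 ≈ 0.100; existence CERTIFIED by the union bound.


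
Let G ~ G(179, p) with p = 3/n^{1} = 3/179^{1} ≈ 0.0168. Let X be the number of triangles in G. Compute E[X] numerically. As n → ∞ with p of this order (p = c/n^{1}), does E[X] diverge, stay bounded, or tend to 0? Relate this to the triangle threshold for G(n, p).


Number of potential triangles: C(179, 3) = 939929.
Each occurs with probability p³ ≈ (0.0168)³ ≈ 4.70766e-06.
By linearity: E[X] = C(179, 3)·p³ ≈ 939929 · 4.70766e-06 ≈ 4.425.
Here α = 1, so p = 3/n is exactly at the triangle threshold p ~ 1/n. Asymptotically E[X] → c³/6 = 3³/6 = 9/2 ≈ 4.500, a bounded constant. In this regime the triangle count is asymptotically Poisson(c³/6).

E[X] ≈ 4.425; in regime p = Θ(1/n^{1}) E[X] stays bounded (at the triangle threshold p ~ 1/n).


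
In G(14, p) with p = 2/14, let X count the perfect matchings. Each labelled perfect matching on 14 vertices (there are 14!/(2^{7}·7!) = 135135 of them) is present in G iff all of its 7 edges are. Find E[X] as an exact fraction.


K_14 has 14!/(2^{7}·7!) = 135135 labelled perfect matchings.
For each such perfect matching H, let X_H = 1 if all 7 edges of H are present in G. Then P[X_H = 1] = p^{7} = (1/7)^{7} = 1/823543.
Summing the indicators: E[X] = Σ_H E[X_H] = 135135 · p^{7} = 135135 · 1/823543 = 19305/117649.
Numerically: E[X] ≈ 0.16409.

E[X] = 135135 · (1/7)^{7} = 19305/117649 ≈ 0.16409.


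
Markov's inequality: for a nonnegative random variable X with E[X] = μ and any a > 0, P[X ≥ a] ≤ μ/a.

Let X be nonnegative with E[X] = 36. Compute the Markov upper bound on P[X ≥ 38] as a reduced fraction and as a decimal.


μ = E[X] = 36, a = 38.
Markov: P[X ≥ 38] ≤ μ/a = (36)/38 = 18/19.
Numerically: ≈ 0.9474.
(Since a = 38 > μ = 36.0000, the bound 18/19 is < 1 and informative.)

P[X ≥ 38] ≤ 18/19 ≈ 0.9474.


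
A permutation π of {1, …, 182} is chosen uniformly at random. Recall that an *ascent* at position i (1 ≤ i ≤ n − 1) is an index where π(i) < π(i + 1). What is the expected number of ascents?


Write X = Σ X_I over i = 1, …, 181, with X_I the indicator of one ascent.
There are 181 indicators.
For each fixed i, the pair (π(i), π(i+1)) is a uniformly random ordered pair of distinct values from {1, …, 182}; by symmetry P[π(i) < π(i+1)] = 1/2.
By linearity: E[X] = 181 · (1/2) = (182 − 1) · (1/2) = 181/2 ≈ 90.50000.

E[X] = 181/2 = 90.50000.


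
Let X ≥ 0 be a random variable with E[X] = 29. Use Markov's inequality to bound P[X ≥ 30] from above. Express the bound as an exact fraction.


μ = E[X] = 29, a = 30.
Markov: P[X ≥ 30] ≤ μ/a = (29)/30 = 29/30.
Numerically: ≈ 0.967.
(Since a = 30 > μ = 29.000, the bound 29/30 is < 1 and informative.)

P[X ≥ 30] ≤ 29/30 ≈ 0.967.


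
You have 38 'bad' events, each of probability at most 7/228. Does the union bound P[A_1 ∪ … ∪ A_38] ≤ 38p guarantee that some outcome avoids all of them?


Union bound: P[∪_{i=1}^{38} A_i] ≤ Σ_i P[A_i] ≤ 38·p = 38·(7/228) = 7/6.
Numerically: 7/6 ≈ 1.16667.
Is 7/6 < 1? NO.
Since the bound 7/6 is ≥ 1, the union bound is uninformative here; it does NOT by itself certify existence.

38·p = 7/6 ≈ 1.16667; existence NOT certified by the union bound.


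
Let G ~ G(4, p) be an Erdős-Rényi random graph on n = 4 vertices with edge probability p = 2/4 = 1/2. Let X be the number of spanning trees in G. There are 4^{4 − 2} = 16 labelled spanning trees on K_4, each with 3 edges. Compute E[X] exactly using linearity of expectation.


K_4 has 4^{4 − 2} = 16 labelled spanning trees.
For each such spanning tree H, let X_H = 1 if all 3 edges of H are present in G. Then P[X_H = 1] = p^{3} = (1/2)^{3} = 1/8.
By linearity: E[X] = Σ_H E[X_H] = 16 · p^{3} = 16 · 1/8 = 2.
Numerically: E[X] ≈ 2.

E[X] = 16 · (1/2)^{3} = 2 ≈ 2.


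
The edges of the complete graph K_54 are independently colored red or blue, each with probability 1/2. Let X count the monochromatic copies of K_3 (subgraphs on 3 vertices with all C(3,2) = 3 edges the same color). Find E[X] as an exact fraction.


Let X = Σ_S X_S over the C(54, 3) = 24804 subsets S of size 3, where X_S = 1 if the K_3 on S is monochromatic.
For a fixed S, the K_3 on S has C(3, 2) = 3 edges. P[all 3 edges red] = (1/2)^3, and likewise for blue, so P[monochromatic] = 2·(1/2)^3 = 2^{1 − 3} = 1/4.
By linearity of expectation: E[X] = C(54, 3) · 2^{1 − 3} = 24804 · 1/4 = 6201.
Numerically: E[X] ≈ 6201.000.

E[X] = C(54,3)·2^(1−C(3,2)) = 6201 ≈ 6201.000.


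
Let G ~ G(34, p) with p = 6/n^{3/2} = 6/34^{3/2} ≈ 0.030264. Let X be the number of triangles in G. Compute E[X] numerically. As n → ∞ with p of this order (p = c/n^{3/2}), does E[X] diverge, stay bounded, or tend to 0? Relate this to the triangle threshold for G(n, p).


Number of potential triangles: C(34, 3) = 5984.
Each occurs with probability p³ ≈ (0.030264)³ ≈ 2.7720345e-05.
By linearity: E[X] = C(34, 3)·p³ ≈ 5984 · 2.7720345e-05 ≈ 0.16588.
Since α = 3/2 > 1, p = c/n^{3/2} = o(1/n) is below the triangle threshold p ~ 1/n. Asymptotically E[X] ~ (c³/6)·n^{3(1−α)} = (6³/6)·n^{-1.5} → 0, so by Markov's inequality G has no triangles w.h.p.

E[X] ≈ 0.16588; in regime p = Θ(1/n^{3/2}) E[X] tends to 0 (below the triangle threshold p ~ 1/n).


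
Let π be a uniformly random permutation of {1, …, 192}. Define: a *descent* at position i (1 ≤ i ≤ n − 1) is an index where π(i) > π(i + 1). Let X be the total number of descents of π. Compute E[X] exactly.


Write X = Σ X_I over i = 1, …, 191, with X_I the indicator of one descent.
There are 191 indicators.
For each fixed i, the pair (π(i), π(i+1)) is a uniformly random ordered pair of distinct values from {1, …, 192}; by symmetry P[π(i) > π(i+1)] = 1/2.
By linearity: E[X] = 191 · (1/2) = (192 − 1) · (1/2) = 191/2 ≈ 95.50000.

E[X] = 191/2 = 95.50000.


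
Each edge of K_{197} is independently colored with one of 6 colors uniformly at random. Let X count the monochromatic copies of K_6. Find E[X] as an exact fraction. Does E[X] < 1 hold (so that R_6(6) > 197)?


E[X] = C(197, 6) · 6^{1 − 15} = 75176946208 · 6^{−14} = 75176946208/78364164096.
As a reduced fraction: E[X] = 2349279569/2448880128 ≈ 0.95933.
Is E[X] < 1? YES.
Since E[X] < 1, there exists a 6-coloring of K_{197} with no monochromatic K_6; hence R_6(6) > 197.

E[X] = 2349279569/2448880128 ≈ 0.95933; E[X] < 1, so R_6(6) > 197.


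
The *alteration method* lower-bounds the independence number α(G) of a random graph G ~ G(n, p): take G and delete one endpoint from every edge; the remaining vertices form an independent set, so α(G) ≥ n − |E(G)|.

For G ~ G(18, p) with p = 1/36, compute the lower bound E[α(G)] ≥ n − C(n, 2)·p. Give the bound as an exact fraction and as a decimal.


E[|E(G)|] = C(18, 2)·p = 153 · (1/36) = 17/4.
E[α(G)] ≥ n − E[|E(G)|] = 18 − 17/4 = 55/4.
Numerically: ≈ 13.750000.
(This is only a lower bound; the true E[α(G)] may be larger.)

E[α(G)] ≥ 55/4 ≈ 13.750000.


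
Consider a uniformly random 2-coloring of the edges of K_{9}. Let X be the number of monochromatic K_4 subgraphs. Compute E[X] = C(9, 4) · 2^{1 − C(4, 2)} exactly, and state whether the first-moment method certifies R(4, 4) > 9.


E[X] = C(9, 4) · 2^{1 − 6} = 126 · 2^{−5} = 126/32.
As a reduced fraction: E[X] = 63/16 ≈ 3.937500.
Is E[X] < 1? NO.
Since E[X] ≥ 1, the first-moment bound is inconclusive at n = 9; it does NOT by itself certify R(4, 4) > 9.

E[X] = 63/16 ≈ 3.937500; E[X] ≥ 1; first-moment method inconclusive here.


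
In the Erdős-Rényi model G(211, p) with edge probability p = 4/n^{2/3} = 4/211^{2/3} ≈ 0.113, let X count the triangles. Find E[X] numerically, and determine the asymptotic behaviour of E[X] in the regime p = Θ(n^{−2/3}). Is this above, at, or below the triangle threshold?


Number of potential triangles: C(211, 3) = 1543465.
Each occurs with probability p³ ≈ (0.113)³ ≈ 1.43752e-03.
By linearity: E[X] = C(211, 3)·p³ ≈ 1543465 · 1.43752e-03 ≈ 2218.768.
Since α = 2/3 < 1, p = c/n^{2/3} ≫ 1/n is above the triangle threshold p ~ 1/n. Asymptotically E[X] ~ (c³/6)·n^{3(1−α)} = (4³/6)·n^{1} → ∞; triangles are abundant w.h.p.

E[X] ≈ 2218.768; in regime p = Θ(1/n^{2/3}) E[X] diverges (above the triangle threshold p ~ 1/n).


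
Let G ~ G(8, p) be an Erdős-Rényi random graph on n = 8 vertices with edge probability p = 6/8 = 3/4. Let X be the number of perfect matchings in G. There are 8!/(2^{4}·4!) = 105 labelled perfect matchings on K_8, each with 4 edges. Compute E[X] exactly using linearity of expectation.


K_8 has 8!/(2^{4}·4!) = 105 labelled perfect matchings.
For each such perfect matching H, let X_H = 1 if all 4 edges of H are present in G. Then P[X_H = 1] = p^{4} = (3/4)^{4} = 81/256.
Summing the indicators: E[X] = Σ_H E[X_H] = 105 · p^{4} = 105 · 81/256 = 8505/256.
Numerically: E[X] ≈ 33.2.

E[X] = 105 · (3/4)^{4} = 8505/256 ≈ 33.2.


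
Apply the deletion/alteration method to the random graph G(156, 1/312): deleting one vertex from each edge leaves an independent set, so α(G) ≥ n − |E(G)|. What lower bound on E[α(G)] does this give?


E[|E(G)|] = C(156, 2)·p = 12090 · (1/312) = 155/4.
E[α(G)] ≥ n − E[|E(G)|] = 156 − 155/4 = 469/4.
Numerically: ≈ 117.250000.
(This is only a lower bound; the true E[α(G)] may be larger.)

E[α(G)] ≥ 469/4 ≈ 117.250000.


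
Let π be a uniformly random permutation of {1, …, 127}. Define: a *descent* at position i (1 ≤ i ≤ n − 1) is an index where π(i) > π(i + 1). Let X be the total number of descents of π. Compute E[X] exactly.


Write X = Σ X_I over i = 1, …, 126, with X_I the indicator of one descent.
There are 126 indicators.
For each fixed i, the pair (π(i), π(i+1)) is a uniformly random ordered pair of distinct values from {1, …, 127}; by symmetry P[π(i) > π(i+1)] = 1/2.
By linearity: E[X] = 126 · (1/2) = (127 − 1) · (1/2) = 63 ≈ 63.00000.

E[X] = 63 = 63.00000.


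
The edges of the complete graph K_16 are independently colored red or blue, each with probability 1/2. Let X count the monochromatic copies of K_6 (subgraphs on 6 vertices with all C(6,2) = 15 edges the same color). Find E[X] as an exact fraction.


Let X = Σ_S X_S over the C(16, 6) = 8008 subsets S of size 6, where X_S = 1 if the K_6 on S is monochromatic.
For a fixed S, the K_6 on S has C(6, 2) = 15 edges. P[all 15 edges red] = (1/2)^15, and likewise for blue, so P[monochromatic] = 2·(1/2)^15 = 2^{1 − 15} = 1/16384.
By linearity of expectation: E[X] = C(16, 6) · 2^{1 − 15} = 8008 · 1/16384 = 1001/2048.
Numerically: E[X] ≈ 0.489.

E[X] = C(16,6)·2^(1−C(6,2)) = 1001/2048 ≈ 0.489.
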